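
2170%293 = 119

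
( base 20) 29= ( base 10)49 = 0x31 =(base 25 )1o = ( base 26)1N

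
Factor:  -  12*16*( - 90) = 2^7*3^3  *  5^1 =17280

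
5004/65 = 5004/65 =76.98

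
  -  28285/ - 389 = 28285/389 = 72.71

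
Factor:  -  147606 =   -  2^1*3^1*73^1*337^1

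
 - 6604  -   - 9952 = 3348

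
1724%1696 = 28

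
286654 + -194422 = 92232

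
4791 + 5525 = 10316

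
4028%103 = 11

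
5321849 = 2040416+3281433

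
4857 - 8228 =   -  3371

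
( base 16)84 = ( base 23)5H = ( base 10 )132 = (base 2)10000100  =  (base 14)96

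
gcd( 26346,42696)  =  6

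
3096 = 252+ 2844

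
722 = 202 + 520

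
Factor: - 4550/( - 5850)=7/9 = 3^(-2 ) * 7^1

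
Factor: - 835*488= - 2^3*5^1*61^1*167^1 = - 407480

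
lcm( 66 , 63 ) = 1386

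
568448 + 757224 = 1325672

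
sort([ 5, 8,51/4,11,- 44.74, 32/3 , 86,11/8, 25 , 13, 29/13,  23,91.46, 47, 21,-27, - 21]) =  [ - 44.74,  -  27,-21,11/8, 29/13, 5 , 8,32/3 , 11, 51/4, 13,21,23, 25,47, 86, 91.46]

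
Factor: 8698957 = 1973^1 *4409^1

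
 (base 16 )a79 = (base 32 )2jp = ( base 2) 101001111001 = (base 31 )2of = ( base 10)2681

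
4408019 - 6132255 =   -  1724236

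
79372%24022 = 7306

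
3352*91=305032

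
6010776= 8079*744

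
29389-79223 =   -  49834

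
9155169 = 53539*171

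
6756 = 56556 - 49800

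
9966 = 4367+5599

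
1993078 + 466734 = 2459812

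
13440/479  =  28 + 28/479 =28.06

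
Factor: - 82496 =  - 2^6*1289^1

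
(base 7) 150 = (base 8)124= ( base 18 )4C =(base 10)84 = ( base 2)1010100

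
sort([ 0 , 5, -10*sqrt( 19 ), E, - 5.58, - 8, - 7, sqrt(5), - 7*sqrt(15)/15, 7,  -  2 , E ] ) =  [ - 10 * sqrt( 19 ), - 8, - 7, - 5.58, - 2, - 7 *sqrt(15)/15, 0,sqrt(5) , E , E, 5 , 7 ] 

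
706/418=1 + 144/209 = 1.69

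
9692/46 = 210 + 16/23 = 210.70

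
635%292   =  51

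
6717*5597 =37595049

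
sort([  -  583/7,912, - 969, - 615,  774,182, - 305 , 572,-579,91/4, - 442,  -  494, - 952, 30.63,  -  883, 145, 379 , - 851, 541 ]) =[-969,  -  952 ,-883,-851 , - 615 , - 579,  -  494, - 442, - 305,-583/7, 91/4, 30.63, 145,182 , 379, 541, 572,774,912]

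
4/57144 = 1/14286  =  0.00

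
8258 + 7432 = 15690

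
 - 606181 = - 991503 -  - 385322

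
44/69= 44/69  =  0.64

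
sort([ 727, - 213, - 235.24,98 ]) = [  -  235.24 , - 213, 98 , 727] 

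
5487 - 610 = 4877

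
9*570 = 5130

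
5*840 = 4200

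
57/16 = 57/16 = 3.56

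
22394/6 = 11197/3 = 3732.33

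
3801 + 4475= 8276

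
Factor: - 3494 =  - 2^1*1747^1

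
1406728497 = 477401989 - - 929326508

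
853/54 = 853/54  =  15.80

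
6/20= 3/10 = 0.30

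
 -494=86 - 580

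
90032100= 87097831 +2934269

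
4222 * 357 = 1507254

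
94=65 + 29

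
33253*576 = 19153728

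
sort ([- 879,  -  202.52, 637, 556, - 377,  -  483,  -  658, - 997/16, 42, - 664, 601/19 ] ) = [ - 879, - 664 , - 658, - 483, - 377, - 202.52, - 997/16,  601/19, 42, 556, 637] 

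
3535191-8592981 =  - 5057790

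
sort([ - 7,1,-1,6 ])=[  -  7,-1,  1,6]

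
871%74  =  57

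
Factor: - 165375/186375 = -63/71 = - 3^2*7^1*71^( - 1)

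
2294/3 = 764 + 2/3=764.67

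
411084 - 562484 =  - 151400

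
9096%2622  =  1230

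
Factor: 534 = 2^1*3^1*89^1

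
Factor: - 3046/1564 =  -1523/782=- 2^( - 1)*17^( - 1 )*23^( - 1) * 1523^1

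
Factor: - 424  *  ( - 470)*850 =169388000 = 2^5*5^3*17^1*47^1*53^1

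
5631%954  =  861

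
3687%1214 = 45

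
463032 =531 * 872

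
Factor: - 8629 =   -  8629^1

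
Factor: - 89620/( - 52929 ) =2^2*3^( - 2 ) * 5^1* 4481^1*5881^ ( - 1) 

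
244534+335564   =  580098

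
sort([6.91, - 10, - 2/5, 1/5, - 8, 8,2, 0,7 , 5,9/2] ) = [  -  10,-8, - 2/5, 0,  1/5, 2, 9/2, 5, 6.91,7, 8] 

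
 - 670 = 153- 823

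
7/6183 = 7/6183 = 0.00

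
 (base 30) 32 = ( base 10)92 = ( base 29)35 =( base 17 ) 57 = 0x5c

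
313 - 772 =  - 459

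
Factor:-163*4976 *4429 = - 3592308752= - 2^4 * 43^1*103^1* 163^1*  311^1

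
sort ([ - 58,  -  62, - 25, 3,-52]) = [ - 62, - 58, - 52,  -  25,3 ]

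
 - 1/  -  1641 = 1/1641 =0.00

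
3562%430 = 122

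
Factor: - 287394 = -2^1*3^1*19^1*2521^1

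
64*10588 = 677632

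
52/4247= 52/4247 = 0.01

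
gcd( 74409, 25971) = 3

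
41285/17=2428 + 9/17 = 2428.53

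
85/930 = 17/186 = 0.09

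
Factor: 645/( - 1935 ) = -1/3  =  - 3^( - 1) 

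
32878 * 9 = 295902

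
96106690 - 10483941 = 85622749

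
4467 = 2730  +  1737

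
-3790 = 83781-87571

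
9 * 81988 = 737892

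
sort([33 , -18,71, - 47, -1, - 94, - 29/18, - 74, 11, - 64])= [ - 94,-74,- 64, - 47, - 18, - 29/18, - 1,11,33, 71]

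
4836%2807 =2029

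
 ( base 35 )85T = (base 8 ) 23424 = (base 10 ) 10004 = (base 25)G04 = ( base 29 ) BPS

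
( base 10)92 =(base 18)52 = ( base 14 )68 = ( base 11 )84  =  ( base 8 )134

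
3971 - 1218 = 2753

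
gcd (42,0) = 42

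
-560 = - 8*70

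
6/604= 3/302 = 0.01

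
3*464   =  1392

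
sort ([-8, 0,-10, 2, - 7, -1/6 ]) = [ - 10,  -  8, - 7,-1/6,0, 2]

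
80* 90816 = 7265280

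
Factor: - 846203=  - 19^1*44537^1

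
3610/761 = 4 +566/761 =4.74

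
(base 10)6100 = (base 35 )4ya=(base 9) 8327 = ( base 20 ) f50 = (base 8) 13724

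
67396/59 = 1142 + 18/59 =1142.31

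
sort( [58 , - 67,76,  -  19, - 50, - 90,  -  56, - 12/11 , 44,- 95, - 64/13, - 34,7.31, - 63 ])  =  [ - 95, -90, - 67, - 63, - 56,  -  50, - 34,  -  19, - 64/13,-12/11,7.31, 44,58,76]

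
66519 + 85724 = 152243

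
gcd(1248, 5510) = 2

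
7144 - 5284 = 1860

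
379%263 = 116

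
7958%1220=638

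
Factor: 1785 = 3^1*5^1*7^1*17^1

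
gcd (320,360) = 40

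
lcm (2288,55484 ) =221936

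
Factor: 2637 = 3^2*293^1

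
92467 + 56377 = 148844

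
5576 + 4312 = 9888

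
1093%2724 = 1093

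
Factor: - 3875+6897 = 3022= 2^1*1511^1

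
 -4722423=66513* (-71)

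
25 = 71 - 46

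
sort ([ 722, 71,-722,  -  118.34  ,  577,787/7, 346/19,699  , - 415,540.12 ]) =[-722,  -  415, - 118.34,346/19,71,787/7,540.12,577,699,722] 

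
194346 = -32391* ( - 6)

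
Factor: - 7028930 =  -2^1*5^1*702893^1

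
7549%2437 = 238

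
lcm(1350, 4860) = 24300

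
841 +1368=2209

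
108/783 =4/29 = 0.14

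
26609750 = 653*40750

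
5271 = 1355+3916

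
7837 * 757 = 5932609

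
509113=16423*31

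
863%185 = 123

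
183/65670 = 61/21890 = 0.00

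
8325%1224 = 981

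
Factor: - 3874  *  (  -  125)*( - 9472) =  - 4586816000 = - 2^9 * 5^3*13^1*37^1* 149^1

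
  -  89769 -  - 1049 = -88720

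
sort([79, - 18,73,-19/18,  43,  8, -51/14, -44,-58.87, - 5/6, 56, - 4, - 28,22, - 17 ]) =[ - 58.87 , - 44,-28, - 18, -17, - 4,  -  51/14 ,-19/18, - 5/6, 8, 22 , 43, 56, 73,  79] 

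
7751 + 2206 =9957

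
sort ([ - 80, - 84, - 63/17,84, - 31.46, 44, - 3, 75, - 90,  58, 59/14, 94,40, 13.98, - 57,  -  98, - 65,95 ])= [ - 98, - 90, - 84, - 80, - 65, - 57,- 31.46, - 63/17, - 3,59/14, 13.98, 40, 44,  58,75,84,94,95 ]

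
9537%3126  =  159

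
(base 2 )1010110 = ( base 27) 35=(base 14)62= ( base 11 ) 79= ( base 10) 86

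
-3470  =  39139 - 42609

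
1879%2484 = 1879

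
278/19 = 278/19 =14.63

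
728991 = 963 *757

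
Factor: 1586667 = 3^1*167^1*3167^1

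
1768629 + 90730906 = 92499535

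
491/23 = 21 + 8/23 = 21.35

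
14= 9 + 5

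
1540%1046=494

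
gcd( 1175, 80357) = 1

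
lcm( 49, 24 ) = 1176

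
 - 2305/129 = -2305/129 = -17.87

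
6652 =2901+3751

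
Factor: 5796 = 2^2*3^2 *7^1*23^1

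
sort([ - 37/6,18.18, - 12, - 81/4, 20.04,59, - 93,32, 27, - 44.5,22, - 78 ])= [ - 93, - 78, - 44.5, - 81/4, - 12, - 37/6,  18.18,20.04,22,27, 32, 59 ] 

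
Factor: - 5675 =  - 5^2*227^1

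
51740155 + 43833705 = 95573860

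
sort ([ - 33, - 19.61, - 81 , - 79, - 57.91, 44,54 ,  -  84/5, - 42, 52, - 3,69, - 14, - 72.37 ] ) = [ - 81,  -  79, - 72.37, - 57.91, - 42, - 33, - 19.61 ,-84/5,-14, - 3 , 44, 52 , 54,  69]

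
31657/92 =31657/92 = 344.10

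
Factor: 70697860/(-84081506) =  -  2^1*5^1*19^1*23^1 * 787^( - 1)* 8089^1*53419^(-1)=- 35348930/42040753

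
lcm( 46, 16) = 368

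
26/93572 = 13/46786 =0.00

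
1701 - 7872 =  - 6171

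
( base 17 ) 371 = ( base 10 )987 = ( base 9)1316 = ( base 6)4323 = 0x3DB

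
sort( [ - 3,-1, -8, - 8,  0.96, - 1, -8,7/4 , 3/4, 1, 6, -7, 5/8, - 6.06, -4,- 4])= [ - 8 ,-8, - 8,-7,-6.06, - 4,-4 ,  -  3,  -  1, - 1,  5/8,3/4, 0.96, 1 , 7/4,  6]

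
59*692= 40828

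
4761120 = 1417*3360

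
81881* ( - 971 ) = -79506451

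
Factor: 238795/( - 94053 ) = - 815/321 = -3^( - 1 )*5^1*107^( - 1 )* 163^1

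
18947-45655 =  - 26708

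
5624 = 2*2812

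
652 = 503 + 149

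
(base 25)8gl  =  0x152D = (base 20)db1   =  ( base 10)5421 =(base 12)3179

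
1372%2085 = 1372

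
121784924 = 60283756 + 61501168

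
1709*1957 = 3344513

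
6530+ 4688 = 11218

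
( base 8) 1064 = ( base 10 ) 564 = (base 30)IO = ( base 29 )JD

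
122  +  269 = 391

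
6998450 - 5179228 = 1819222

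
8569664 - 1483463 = 7086201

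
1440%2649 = 1440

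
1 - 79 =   -  78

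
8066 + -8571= - 505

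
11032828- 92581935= - 81549107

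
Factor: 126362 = 2^1*23^1 * 41^1*67^1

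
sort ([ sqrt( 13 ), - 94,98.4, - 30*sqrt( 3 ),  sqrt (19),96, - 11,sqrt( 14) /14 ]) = [  -  94 , - 30*sqrt( 3 ), - 11,sqrt( 14)/14,sqrt( 13 ),  sqrt( 19 ), 96,98.4]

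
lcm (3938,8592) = 94512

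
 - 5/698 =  - 5/698= - 0.01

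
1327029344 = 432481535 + 894547809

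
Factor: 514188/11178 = 2^1*23^1 = 46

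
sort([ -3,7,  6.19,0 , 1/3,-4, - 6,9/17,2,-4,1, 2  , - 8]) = [ - 8, -6,-4, - 4,  -  3,  0, 1/3, 9/17,1, 2,2,6.19,7 ] 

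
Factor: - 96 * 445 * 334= - 14268480 = - 2^6 * 3^1*5^1*89^1*167^1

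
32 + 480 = 512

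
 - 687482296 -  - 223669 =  - 687258627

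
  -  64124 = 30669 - 94793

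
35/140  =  1/4=0.25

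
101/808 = 1/8= 0.12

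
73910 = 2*36955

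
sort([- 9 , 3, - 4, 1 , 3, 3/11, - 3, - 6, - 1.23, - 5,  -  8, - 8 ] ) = [ - 9,-8, - 8, - 6, - 5,- 4,-3, - 1.23,3/11,1,3,3]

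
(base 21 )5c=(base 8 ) 165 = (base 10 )117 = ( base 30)3r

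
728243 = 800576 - 72333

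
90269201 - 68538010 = 21731191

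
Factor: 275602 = 2^1 * 41^1* 3361^1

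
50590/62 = 25295/31 = 815.97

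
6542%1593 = 170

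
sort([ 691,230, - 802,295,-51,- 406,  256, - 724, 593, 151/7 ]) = [- 802, - 724, - 406, - 51, 151/7, 230, 256,295, 593,  691]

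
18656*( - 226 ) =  - 4216256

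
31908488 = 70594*452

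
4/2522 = 2/1261 = 0.00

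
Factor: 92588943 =3^1* 30862981^1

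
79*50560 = 3994240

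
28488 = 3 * 9496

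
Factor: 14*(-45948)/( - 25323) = 214424/8441 = 2^3*7^2*  23^(  -  1 )  *  367^(-1 ) * 547^1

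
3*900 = 2700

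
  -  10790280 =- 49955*216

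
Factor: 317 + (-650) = -3^2*37^1 = - 333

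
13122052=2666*4922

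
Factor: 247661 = 167^1*1483^1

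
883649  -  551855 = 331794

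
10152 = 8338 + 1814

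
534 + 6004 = 6538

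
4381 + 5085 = 9466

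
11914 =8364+3550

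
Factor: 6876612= 2^2*3^2*67^1*2851^1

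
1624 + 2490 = 4114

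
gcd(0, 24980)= 24980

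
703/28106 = 703/28106 = 0.03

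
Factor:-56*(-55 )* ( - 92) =-2^5*5^1*7^1*11^1*23^1 = - 283360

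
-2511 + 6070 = 3559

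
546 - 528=18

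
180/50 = 18/5 = 3.60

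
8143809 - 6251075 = 1892734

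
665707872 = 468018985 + 197688887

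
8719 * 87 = 758553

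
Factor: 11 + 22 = 3^1*11^1 = 33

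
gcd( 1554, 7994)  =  14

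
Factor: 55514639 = 17^1* 3265567^1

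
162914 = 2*81457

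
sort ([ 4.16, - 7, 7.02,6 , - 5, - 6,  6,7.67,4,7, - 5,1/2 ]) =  [ - 7,  -  6, - 5,-5, 1/2, 4,4.16,6,6, 7,7.02, 7.67 ] 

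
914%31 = 15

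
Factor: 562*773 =2^1*281^1*773^1 = 434426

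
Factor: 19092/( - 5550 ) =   -  86/25 = - 2^1  *  5^(-2)*43^1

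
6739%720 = 259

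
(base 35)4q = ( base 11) 141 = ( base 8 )246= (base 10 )166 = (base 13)ca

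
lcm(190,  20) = 380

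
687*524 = 359988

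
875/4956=125/708= 0.18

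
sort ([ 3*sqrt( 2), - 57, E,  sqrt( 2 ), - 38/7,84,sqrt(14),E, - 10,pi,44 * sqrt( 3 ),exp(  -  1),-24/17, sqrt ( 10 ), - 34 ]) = [ - 57, - 34 , - 10, - 38/7,-24/17,exp(- 1),sqrt(2 ),E,E,pi,  sqrt( 10),  sqrt( 14),3*sqrt(2),44*sqrt( 3),84]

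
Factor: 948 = 2^2*3^1*79^1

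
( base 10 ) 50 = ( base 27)1N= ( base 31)1j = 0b110010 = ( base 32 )1i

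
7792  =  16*487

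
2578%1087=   404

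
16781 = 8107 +8674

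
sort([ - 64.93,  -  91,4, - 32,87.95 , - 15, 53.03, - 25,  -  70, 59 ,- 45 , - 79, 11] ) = [ - 91,  -  79 , -70,-64.93,-45,  -  32, - 25 ,-15,4, 11,53.03,  59,87.95]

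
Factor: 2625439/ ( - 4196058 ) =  -2^(-1)*3^(-1 ) * 19^1*138181^1*699343^(-1 )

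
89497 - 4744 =84753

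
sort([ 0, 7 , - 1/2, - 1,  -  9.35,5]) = [ - 9.35,-1, -1/2, 0, 5, 7 ] 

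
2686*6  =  16116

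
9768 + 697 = 10465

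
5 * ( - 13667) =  - 68335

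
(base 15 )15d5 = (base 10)4700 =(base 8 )11134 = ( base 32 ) 4IS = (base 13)21a7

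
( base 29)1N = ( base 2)110100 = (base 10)52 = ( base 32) 1K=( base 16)34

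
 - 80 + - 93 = -173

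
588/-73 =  - 588/73 =- 8.05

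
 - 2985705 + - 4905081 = -7890786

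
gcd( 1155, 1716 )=33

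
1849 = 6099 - 4250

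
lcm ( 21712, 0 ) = 0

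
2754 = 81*34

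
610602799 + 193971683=804574482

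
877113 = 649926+227187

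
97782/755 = 129 + 387/755 =129.51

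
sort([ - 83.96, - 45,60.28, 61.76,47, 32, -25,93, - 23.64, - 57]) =[-83.96, - 57,-45,-25, - 23.64, 32  ,  47, 60.28,61.76, 93 ]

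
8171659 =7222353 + 949306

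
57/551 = 3/29 = 0.10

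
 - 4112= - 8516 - -4404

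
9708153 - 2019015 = 7689138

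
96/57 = 1 + 13/19 = 1.68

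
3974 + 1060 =5034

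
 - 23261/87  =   - 268 + 55/87= -  267.37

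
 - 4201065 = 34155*(-123) 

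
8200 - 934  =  7266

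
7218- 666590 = -659372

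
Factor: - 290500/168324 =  - 875/507 = - 3^(-1)  *  5^3*7^1*13^( - 2 )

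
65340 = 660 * 99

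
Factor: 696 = 2^3*3^1*29^1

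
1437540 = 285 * 5044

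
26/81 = 26/81= 0.32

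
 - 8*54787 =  - 438296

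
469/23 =20+ 9/23=20.39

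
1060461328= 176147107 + 884314221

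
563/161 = 563/161 = 3.50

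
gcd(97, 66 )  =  1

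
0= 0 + 0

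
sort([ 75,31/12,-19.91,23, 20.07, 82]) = [ - 19.91,31/12, 20.07 , 23, 75 , 82]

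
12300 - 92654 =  - 80354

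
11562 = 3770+7792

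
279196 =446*626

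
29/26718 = 29/26718=0.00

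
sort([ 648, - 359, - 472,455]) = [-472, - 359, 455,648]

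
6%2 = 0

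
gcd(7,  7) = 7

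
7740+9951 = 17691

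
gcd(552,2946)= 6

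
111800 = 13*8600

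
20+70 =90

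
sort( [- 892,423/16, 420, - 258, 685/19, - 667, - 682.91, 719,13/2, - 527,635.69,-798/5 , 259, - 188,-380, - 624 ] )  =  [-892,-682.91,-667, - 624 , - 527,  -  380, - 258, - 188,- 798/5, 13/2, 423/16  ,  685/19,259,420, 635.69, 719 ]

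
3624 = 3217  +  407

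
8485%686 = 253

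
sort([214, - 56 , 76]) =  [ - 56  ,  76,214]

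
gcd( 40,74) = 2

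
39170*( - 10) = - 391700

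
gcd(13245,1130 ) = 5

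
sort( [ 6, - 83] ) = [ - 83, 6 ] 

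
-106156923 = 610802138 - 716959061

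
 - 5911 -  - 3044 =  -2867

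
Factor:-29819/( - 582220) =2^( -2 )  *5^(  -  1 ) * 43^(-1)*677^( -1)*29819^1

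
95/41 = 2 + 13/41 = 2.32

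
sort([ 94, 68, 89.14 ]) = [ 68,89.14, 94 ] 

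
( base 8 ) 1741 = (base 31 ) 111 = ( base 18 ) 313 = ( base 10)993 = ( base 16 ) 3E1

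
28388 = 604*47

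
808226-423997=384229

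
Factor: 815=5^1*163^1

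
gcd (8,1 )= 1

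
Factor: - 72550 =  - 2^1*5^2*1451^1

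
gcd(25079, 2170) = 31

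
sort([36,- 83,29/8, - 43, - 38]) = [-83, - 43, - 38, 29/8, 36]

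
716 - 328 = 388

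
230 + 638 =868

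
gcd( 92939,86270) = 1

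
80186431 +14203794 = 94390225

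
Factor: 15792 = 2^4*3^1*7^1 *47^1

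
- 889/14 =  - 64  +  1/2 = - 63.50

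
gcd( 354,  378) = 6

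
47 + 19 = 66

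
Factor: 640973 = 640973^1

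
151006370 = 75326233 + 75680137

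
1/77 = 1/77= 0.01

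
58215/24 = 2425 + 5/8 = 2425.62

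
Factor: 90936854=2^1*359^1*126653^1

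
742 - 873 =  - 131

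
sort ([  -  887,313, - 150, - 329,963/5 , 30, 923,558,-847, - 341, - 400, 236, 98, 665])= [  -  887, - 847, - 400, - 341, - 329, - 150, 30 , 98, 963/5, 236, 313,558,665,  923]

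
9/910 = 9/910 =0.01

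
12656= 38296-25640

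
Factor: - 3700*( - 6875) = 25437500 = 2^2*5^6*11^1*37^1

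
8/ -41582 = -4/20791 = - 0.00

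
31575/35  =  6315/7 = 902.14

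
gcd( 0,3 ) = 3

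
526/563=526/563=0.93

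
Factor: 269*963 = 259047=3^2 * 107^1*269^1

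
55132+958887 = 1014019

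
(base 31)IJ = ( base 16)241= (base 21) 16A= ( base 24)101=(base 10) 577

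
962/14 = 481/7 = 68.71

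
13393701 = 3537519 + 9856182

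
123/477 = 41/159=0.26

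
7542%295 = 167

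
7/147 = 1/21 = 0.05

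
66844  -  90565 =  - 23721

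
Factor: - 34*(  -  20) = 680 = 2^3*5^1*17^1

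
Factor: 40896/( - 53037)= -2^6*83^ (  -  1)  =  - 64/83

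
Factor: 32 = 2^5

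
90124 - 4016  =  86108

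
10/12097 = 10/12097 = 0.00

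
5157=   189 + 4968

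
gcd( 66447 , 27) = 27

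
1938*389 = 753882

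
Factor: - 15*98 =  - 2^1*3^1*5^1*7^2 = - 1470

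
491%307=184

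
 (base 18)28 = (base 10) 44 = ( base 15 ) 2E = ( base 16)2c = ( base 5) 134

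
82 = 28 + 54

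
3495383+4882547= 8377930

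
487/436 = 1 + 51/436 = 1.12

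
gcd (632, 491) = 1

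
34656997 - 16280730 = 18376267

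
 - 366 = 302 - 668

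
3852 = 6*642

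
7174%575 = 274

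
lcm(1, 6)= 6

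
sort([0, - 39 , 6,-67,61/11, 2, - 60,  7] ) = [ - 67 , - 60, - 39, 0,2 , 61/11,6 , 7]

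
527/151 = 3 + 74/151  =  3.49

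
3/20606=3/20606 = 0.00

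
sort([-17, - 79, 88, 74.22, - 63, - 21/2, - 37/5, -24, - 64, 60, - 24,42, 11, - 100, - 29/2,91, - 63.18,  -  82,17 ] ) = [  -  100, -82, -79,  -  64  , - 63.18, - 63,  -  24, - 24, - 17,  -  29/2, - 21/2, - 37/5,11,17,42, 60, 74.22,88,91 ] 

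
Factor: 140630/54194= 205/79 = 5^1*41^1*79^( - 1)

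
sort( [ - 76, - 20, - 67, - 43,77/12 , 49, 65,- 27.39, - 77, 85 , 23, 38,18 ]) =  [ - 77, - 76, - 67, - 43, - 27.39,-20 , 77/12, 18 , 23,38, 49,65,85 ] 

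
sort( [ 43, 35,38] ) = [35, 38, 43 ] 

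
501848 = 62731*8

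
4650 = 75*62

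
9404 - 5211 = 4193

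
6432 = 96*67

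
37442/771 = 37442/771  =  48.56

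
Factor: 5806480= 2^4*5^1 * 181^1*401^1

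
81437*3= 244311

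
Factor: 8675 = 5^2*347^1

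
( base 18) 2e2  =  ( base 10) 902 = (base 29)123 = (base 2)1110000110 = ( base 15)402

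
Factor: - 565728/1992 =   -  284 =- 2^2*71^1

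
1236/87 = 14+6/29 = 14.21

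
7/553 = 1/79 = 0.01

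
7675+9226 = 16901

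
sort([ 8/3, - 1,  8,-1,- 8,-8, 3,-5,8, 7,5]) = [ - 8, - 8,  -  5, - 1,-1, 8/3,3, 5,  7, 8, 8]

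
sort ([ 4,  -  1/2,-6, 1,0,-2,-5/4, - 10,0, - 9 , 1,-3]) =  [-10, - 9,  -  6,-3, - 2, - 5/4, - 1/2, 0, 0, 1,1,4]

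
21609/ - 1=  - 21609+0/1 = - 21609.00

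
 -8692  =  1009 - 9701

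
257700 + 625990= 883690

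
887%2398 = 887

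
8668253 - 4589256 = 4078997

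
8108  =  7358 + 750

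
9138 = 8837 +301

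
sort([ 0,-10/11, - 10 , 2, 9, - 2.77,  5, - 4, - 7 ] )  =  [ - 10,-7, - 4, - 2.77,-10/11,0 , 2,5 , 9 ]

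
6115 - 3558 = 2557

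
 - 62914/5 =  - 12583 + 1/5= -12582.80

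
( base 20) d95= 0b1010100001001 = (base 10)5385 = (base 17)11ad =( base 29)6BK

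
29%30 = 29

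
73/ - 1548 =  - 73/1548 = -0.05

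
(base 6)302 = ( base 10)110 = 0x6E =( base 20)5a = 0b1101110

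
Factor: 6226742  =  2^1* 59^1*52769^1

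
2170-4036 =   -  1866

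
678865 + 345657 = 1024522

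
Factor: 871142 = 2^1*435571^1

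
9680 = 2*4840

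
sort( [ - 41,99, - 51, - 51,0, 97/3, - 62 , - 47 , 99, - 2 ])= [ - 62, - 51, - 51, - 47, - 41, - 2,0,97/3,  99 , 99 ]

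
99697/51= 99697/51 = 1954.84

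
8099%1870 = 619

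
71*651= 46221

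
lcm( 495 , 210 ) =6930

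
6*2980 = 17880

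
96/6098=48/3049 = 0.02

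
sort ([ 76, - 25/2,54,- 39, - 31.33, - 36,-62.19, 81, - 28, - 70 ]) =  [ - 70, - 62.19,-39, - 36, - 31.33, - 28,- 25/2,54,76, 81]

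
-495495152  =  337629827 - 833124979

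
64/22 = 2+10/11=2.91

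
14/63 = 2/9 = 0.22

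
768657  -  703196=65461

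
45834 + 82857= 128691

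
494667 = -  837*( - 591) 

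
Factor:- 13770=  -2^1*3^4*5^1 * 17^1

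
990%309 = 63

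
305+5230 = 5535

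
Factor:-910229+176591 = -2^1*3^1*122273^1 = -733638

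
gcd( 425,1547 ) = 17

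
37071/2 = 18535 +1/2 = 18535.50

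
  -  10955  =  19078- 30033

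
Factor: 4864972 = 2^2 *7^1*293^1*593^1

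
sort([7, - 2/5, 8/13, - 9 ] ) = [ -9, - 2/5, 8/13,7] 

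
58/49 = 58/49 = 1.18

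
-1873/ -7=267 + 4/7 = 267.57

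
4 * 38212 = 152848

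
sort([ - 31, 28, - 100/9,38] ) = [ - 31,  -  100/9,28,38 ] 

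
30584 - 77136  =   - 46552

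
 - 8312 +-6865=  -15177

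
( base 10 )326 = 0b101000110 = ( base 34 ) 9K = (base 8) 506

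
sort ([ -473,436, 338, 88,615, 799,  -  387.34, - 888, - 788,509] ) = [ - 888,-788, - 473,-387.34, 88 , 338, 436,509,615, 799 ]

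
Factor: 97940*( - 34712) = - 2^5*5^1*59^1 * 83^1 * 4339^1= -3399693280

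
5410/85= 63+11/17 = 63.65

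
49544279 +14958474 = 64502753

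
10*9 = 90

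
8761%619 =95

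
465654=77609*6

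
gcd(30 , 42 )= 6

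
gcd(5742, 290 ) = 58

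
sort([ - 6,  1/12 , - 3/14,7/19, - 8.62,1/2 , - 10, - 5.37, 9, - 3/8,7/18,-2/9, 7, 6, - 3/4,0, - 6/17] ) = [ - 10, - 8.62, - 6, - 5.37, - 3/4,-3/8, - 6/17, - 2/9, - 3/14,0, 1/12, 7/19,7/18,  1/2, 6,7,  9] 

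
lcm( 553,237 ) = 1659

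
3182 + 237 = 3419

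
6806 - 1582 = 5224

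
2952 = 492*6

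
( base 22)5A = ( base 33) 3l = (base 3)11110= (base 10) 120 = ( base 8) 170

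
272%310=272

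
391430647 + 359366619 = 750797266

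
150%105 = 45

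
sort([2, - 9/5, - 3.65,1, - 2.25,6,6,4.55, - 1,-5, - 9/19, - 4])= [ - 5, - 4,-3.65 ,-2.25, - 9/5, - 1,-9/19,1,2, 4.55 , 6, 6] 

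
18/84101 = 18/84101 = 0.00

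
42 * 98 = 4116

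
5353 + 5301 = 10654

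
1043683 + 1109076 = 2152759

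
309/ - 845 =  - 1 + 536/845  =  -0.37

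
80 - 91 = - 11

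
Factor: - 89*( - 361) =19^2*89^1 = 32129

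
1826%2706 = 1826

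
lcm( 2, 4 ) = 4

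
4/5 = 4/5  =  0.80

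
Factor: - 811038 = -2^1 * 3^1*135173^1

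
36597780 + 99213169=135810949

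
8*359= 2872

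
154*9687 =1491798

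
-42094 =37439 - 79533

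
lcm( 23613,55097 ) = 165291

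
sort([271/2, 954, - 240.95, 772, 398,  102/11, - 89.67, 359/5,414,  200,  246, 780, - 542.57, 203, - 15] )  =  [ - 542.57, - 240.95 ,-89.67, - 15, 102/11, 359/5,271/2,  200, 203,246,398 , 414, 772, 780,954 ] 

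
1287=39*33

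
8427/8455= 8427/8455= 1.00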